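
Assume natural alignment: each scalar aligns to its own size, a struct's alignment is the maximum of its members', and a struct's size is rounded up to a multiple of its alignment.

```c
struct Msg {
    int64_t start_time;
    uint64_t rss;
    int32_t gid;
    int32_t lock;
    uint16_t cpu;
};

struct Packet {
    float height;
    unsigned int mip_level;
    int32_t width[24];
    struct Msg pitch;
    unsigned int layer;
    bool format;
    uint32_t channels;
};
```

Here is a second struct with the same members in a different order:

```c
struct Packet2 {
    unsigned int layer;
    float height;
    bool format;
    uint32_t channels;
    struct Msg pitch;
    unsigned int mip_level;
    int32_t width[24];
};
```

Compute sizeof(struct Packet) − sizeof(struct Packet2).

0

Msg: 0..8  start_time  (8B, 8-aligned); 8..16  rss  (8B, 8-aligned); 16..20  gid  (4B, 4-aligned); 20..24  lock  (4B, 4-aligned); 24..26  cpu  (2B, 2-aligned); 26..32  -- tail padding (6B); sizeof = 32, alignof = 8
0..4  height  (4B, 4-aligned)
4..8  mip_level  (4B, 4-aligned)
8..104  width  (96B, 4-aligned)
104..136  pitch  (32B, 8-aligned)
136..140  layer  (4B, 4-aligned)
140..141  format  (1B, 1-aligned)
141..144  -- padding (3B)
144..148  channels  (4B, 4-aligned)
148..152  -- tail padding (4B)
sizeof = 152, alignof = 8
— Packet2 —
0..4  layer  (4B, 4-aligned)
4..8  height  (4B, 4-aligned)
8..9  format  (1B, 1-aligned)
9..12  -- padding (3B)
12..16  channels  (4B, 4-aligned)
16..48  pitch  (32B, 8-aligned)
48..52  mip_level  (4B, 4-aligned)
52..148  width  (96B, 4-aligned)
148..152  -- tail padding (4B)
sizeof = 152, alignof = 8
152 − 152 = 0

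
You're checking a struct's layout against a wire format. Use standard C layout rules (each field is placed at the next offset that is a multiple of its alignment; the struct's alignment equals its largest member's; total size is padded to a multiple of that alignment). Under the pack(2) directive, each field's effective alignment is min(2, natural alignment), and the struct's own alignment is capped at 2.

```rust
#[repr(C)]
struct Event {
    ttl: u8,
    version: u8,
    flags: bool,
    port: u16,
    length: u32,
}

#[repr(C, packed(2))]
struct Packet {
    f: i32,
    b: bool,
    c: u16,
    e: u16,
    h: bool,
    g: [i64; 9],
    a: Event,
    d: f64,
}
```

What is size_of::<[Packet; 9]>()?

936

Event: 0..1  ttl  (1B, 1-aligned); 1..2  version  (1B, 1-aligned); 2..3  flags  (1B, 1-aligned); 3..4  -- padding (1B); 4..6  port  (2B, 2-aligned); 6..8  -- padding (2B); 8..12  length  (4B, 4-aligned); sizeof = 12, alignof = 4
0..4  f  (4B, 2-aligned)
4..5  b  (1B, 1-aligned)
5..6  -- padding (1B)
6..8  c  (2B, 2-aligned)
8..10  e  (2B, 2-aligned)
10..11  h  (1B, 1-aligned)
11..12  -- padding (1B)
12..84  g  (72B, 2-aligned)
84..96  a  (12B, 2-aligned)
96..104  d  (8B, 2-aligned)
sizeof = 104, alignof = 2
array of 9: 9 × 104 = 936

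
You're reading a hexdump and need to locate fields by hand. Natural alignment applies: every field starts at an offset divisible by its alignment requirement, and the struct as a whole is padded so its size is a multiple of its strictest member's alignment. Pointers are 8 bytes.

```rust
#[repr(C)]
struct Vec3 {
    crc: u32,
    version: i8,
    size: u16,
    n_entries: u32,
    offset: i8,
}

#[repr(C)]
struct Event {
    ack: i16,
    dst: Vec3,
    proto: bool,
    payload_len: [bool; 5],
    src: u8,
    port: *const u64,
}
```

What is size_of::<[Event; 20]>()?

800

Vec3: @0: crc [4B, align 4] → 4; @4: version [1B, align 1] → 5; +1 pad (align 2); @6: size [2B, align 2] → 8; @8: n_entries [4B, align 4] → 12; @12: offset [1B, align 1] → 13; +3 tail pad (align 4); size 16, align 4
@0: ack [2B, align 2] → 2
+2 pad (align 4)
@4: dst [16B, align 4] → 20
@20: proto [1B, align 1] → 21
@21: payload_len [5B, align 1] → 26
@26: src [1B, align 1] → 27
+5 pad (align 8)
@32: port [8B, align 8] → 40
size 40, align 8
array of 20: 20 × 40 = 800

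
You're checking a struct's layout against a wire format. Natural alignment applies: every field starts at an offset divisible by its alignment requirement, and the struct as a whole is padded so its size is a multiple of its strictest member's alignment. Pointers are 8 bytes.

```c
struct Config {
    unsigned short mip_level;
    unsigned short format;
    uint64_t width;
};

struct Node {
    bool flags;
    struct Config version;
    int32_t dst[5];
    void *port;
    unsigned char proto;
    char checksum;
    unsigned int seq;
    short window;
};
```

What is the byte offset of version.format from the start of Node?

Config: @0: mip_level [2B, align 2] → 2; @2: format [2B, align 2] → 4; +4 pad (align 8); @8: width [8B, align 8] → 16; size 16, align 8
@0: flags [1B, align 1] → 1
+7 pad (align 8)
@8: version [16B, align 8] → 24
within Config: format at 2
8 + 2 = 10

10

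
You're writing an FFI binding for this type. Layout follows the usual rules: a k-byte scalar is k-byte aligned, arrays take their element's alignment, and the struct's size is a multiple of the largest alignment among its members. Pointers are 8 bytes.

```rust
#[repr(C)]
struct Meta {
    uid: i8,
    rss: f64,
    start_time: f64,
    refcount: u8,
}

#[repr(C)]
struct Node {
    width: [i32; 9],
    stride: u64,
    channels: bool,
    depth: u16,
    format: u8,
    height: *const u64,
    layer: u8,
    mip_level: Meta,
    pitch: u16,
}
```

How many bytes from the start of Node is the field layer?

Meta: uid at 0 (size 1, align 1) → ends 1; pad 7 to align 8 for rss; rss at 8 (size 8, align 8) → ends 16; start_time at 16 (size 8, align 8) → ends 24; refcount at 24 (size 1, align 1) → ends 25; tail pad 7 to reach multiple of 8; total 32 bytes, alignment 8
width at 0 (size 36, align 4) → ends 36
pad 4 to align 8 for stride
stride at 40 (size 8, align 8) → ends 48
channels at 48 (size 1, align 1) → ends 49
pad 1 to align 2 for depth
depth at 50 (size 2, align 2) → ends 52
format at 52 (size 1, align 1) → ends 53
pad 3 to align 8 for height
height at 56 (size 8, align 8) → ends 64
layer at 64 (size 1, align 1) → ends 65

64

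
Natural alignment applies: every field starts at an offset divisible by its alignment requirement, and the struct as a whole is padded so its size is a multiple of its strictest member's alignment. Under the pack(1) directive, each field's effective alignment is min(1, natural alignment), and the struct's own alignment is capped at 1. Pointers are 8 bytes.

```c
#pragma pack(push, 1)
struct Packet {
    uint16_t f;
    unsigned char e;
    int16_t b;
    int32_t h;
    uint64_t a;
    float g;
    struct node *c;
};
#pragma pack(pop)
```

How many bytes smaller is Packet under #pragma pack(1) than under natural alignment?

11

natural layout:
  @0: f [2B, align 2] → 2
  @2: e [1B, align 1] → 3
  +1 pad (align 2)
  @4: b [2B, align 2] → 6
  +2 pad (align 4)
  @8: h [4B, align 4] → 12
  +4 pad (align 8)
  @16: a [8B, align 8] → 24
  @24: g [4B, align 4] → 28
  +4 pad (align 8)
  @32: c [8B, align 8] → 40
  size 40, align 8
packed(1) layout:
  @0: f [2B, align 1] → 2
  @2: e [1B, align 1] → 3
  @3: b [2B, align 1] → 5
  @5: h [4B, align 1] → 9
  @9: a [8B, align 1] → 17
  @17: g [4B, align 1] → 21
  @21: c [8B, align 1] → 29
  size 29, align 1
40 − 29 = 11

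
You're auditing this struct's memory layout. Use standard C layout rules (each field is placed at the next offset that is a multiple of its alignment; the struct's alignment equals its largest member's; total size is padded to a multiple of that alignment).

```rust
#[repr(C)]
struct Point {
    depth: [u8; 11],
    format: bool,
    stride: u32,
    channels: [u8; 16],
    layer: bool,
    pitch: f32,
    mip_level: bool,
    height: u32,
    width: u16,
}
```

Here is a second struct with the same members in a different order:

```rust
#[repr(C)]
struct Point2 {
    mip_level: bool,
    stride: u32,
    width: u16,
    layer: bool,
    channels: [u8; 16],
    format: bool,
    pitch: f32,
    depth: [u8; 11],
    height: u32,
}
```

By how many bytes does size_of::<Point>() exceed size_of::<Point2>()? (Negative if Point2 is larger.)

@0: depth [11B, align 1] → 11
@11: format [1B, align 1] → 12
@12: stride [4B, align 4] → 16
@16: channels [16B, align 1] → 32
@32: layer [1B, align 1] → 33
+3 pad (align 4)
@36: pitch [4B, align 4] → 40
@40: mip_level [1B, align 1] → 41
+3 pad (align 4)
@44: height [4B, align 4] → 48
@48: width [2B, align 2] → 50
+2 tail pad (align 4)
size 52, align 4
— Point2 —
@0: mip_level [1B, align 1] → 1
+3 pad (align 4)
@4: stride [4B, align 4] → 8
@8: width [2B, align 2] → 10
@10: layer [1B, align 1] → 11
@11: channels [16B, align 1] → 27
@27: format [1B, align 1] → 28
@28: pitch [4B, align 4] → 32
@32: depth [11B, align 1] → 43
+1 pad (align 4)
@44: height [4B, align 4] → 48
size 48, align 4
52 − 48 = 4

4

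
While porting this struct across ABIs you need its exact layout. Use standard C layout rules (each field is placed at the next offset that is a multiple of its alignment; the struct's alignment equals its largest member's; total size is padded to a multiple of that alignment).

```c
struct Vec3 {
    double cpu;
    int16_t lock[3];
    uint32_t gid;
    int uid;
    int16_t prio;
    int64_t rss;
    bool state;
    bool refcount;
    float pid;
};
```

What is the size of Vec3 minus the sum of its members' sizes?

0..8  cpu  (8B, 8-aligned)
8..14  lock  (6B, 2-aligned)
14..16  -- padding (2B)
16..20  gid  (4B, 4-aligned)
20..24  uid  (4B, 4-aligned)
24..26  prio  (2B, 2-aligned)
26..32  -- padding (6B)
32..40  rss  (8B, 8-aligned)
40..41  state  (1B, 1-aligned)
41..42  refcount  (1B, 1-aligned)
42..44  -- padding (2B)
44..48  pid  (4B, 4-aligned)
sizeof = 48, alignof = 8
data bytes 38, size 48 → padding 10

10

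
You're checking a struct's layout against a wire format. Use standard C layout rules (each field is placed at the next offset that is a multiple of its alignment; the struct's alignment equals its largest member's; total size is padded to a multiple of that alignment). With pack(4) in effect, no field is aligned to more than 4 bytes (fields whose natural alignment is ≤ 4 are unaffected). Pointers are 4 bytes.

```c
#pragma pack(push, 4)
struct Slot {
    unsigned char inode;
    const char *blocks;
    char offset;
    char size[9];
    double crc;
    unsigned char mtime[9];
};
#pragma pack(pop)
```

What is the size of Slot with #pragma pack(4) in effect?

0..1  inode  (1B, 1-aligned)
1..4  -- padding (3B)
4..8  blocks  (4B, 4-aligned)
8..9  offset  (1B, 1-aligned)
9..18  size  (9B, 1-aligned)
18..20  -- padding (2B)
20..28  crc  (8B, 4-aligned)
28..37  mtime  (9B, 1-aligned)
37..40  -- tail padding (3B)
sizeof = 40, alignof = 4

40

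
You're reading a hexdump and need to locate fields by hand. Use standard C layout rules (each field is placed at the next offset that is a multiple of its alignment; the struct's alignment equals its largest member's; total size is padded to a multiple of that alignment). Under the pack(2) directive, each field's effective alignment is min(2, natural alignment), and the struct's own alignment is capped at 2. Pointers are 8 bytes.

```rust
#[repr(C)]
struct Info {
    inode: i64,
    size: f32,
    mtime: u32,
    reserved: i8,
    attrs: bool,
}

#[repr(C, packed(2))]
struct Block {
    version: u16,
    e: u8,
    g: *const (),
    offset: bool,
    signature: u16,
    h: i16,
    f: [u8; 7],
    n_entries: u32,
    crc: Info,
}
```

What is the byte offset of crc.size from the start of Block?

Info: 0..8  inode  (8B, 8-aligned); 8..12  size  (4B, 4-aligned); 12..16  mtime  (4B, 4-aligned); 16..17  reserved  (1B, 1-aligned); 17..18  attrs  (1B, 1-aligned); 18..24  -- tail padding (6B); sizeof = 24, alignof = 8
0..2  version  (2B, 2-aligned)
2..3  e  (1B, 1-aligned)
3..4  -- padding (1B)
4..12  g  (8B, 2-aligned)
12..13  offset  (1B, 1-aligned)
13..14  -- padding (1B)
14..16  signature  (2B, 2-aligned)
16..18  h  (2B, 2-aligned)
18..25  f  (7B, 1-aligned)
25..26  -- padding (1B)
26..30  n_entries  (4B, 2-aligned)
30..54  crc  (24B, 2-aligned)
within Info: size at 8
30 + 8 = 38

38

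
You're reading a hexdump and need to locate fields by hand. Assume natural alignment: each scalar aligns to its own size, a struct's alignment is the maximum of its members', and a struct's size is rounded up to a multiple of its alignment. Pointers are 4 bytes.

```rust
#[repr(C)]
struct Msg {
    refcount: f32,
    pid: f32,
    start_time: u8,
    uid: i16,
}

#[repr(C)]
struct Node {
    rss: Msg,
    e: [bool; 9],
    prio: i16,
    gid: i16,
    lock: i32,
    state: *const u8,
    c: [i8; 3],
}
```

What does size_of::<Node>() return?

40 bytes

Msg: refcount at 0 (size 4, align 4) → ends 4; pid at 4 (size 4, align 4) → ends 8; start_time at 8 (size 1, align 1) → ends 9; pad 1 to align 2 for uid; uid at 10 (size 2, align 2) → ends 12; total 12 bytes, alignment 4
rss at 0 (size 12, align 4) → ends 12
e at 12 (size 9, align 1) → ends 21
pad 1 to align 2 for prio
prio at 22 (size 2, align 2) → ends 24
gid at 24 (size 2, align 2) → ends 26
pad 2 to align 4 for lock
lock at 28 (size 4, align 4) → ends 32
state at 32 (size 4, align 4) → ends 36
c at 36 (size 3, align 1) → ends 39
tail pad 1 to reach multiple of 4
total 40 bytes, alignment 4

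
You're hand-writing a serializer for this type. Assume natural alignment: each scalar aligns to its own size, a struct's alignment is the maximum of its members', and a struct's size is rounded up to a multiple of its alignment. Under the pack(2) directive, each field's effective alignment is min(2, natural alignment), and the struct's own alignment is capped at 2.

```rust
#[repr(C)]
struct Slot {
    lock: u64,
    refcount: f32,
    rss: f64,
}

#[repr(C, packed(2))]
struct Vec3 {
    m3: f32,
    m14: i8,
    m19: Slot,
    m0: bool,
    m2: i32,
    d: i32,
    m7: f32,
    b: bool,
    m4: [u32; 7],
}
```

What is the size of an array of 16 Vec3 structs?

1184

Slot: @0: lock [8B, align 8] → 8; @8: refcount [4B, align 4] → 12; +4 pad (align 8); @16: rss [8B, align 8] → 24; size 24, align 8
@0: m3 [4B, align 2] → 4
@4: m14 [1B, align 1] → 5
+1 pad (align 2)
@6: m19 [24B, align 2] → 30
@30: m0 [1B, align 1] → 31
+1 pad (align 2)
@32: m2 [4B, align 2] → 36
@36: d [4B, align 2] → 40
@40: m7 [4B, align 2] → 44
@44: b [1B, align 1] → 45
+1 pad (align 2)
@46: m4 [28B, align 2] → 74
size 74, align 2
array of 16: 16 × 74 = 1184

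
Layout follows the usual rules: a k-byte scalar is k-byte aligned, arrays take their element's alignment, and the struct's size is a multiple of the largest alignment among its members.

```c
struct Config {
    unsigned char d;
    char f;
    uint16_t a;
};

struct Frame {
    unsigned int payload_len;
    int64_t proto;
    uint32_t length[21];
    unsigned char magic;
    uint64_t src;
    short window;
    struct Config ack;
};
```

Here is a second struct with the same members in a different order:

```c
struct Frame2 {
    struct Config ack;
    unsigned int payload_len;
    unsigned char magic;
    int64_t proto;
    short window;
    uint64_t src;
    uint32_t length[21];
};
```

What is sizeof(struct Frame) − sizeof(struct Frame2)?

Config: 0..1  d  (1B, 1-aligned); 1..2  f  (1B, 1-aligned); 2..4  a  (2B, 2-aligned); sizeof = 4, alignof = 2
0..4  payload_len  (4B, 4-aligned)
4..8  -- padding (4B)
8..16  proto  (8B, 8-aligned)
16..100  length  (84B, 4-aligned)
100..101  magic  (1B, 1-aligned)
101..104  -- padding (3B)
104..112  src  (8B, 8-aligned)
112..114  window  (2B, 2-aligned)
114..118  ack  (4B, 2-aligned)
118..120  -- tail padding (2B)
sizeof = 120, alignof = 8
— Frame2 —
0..4  ack  (4B, 2-aligned)
4..8  payload_len  (4B, 4-aligned)
8..9  magic  (1B, 1-aligned)
9..16  -- padding (7B)
16..24  proto  (8B, 8-aligned)
24..26  window  (2B, 2-aligned)
26..32  -- padding (6B)
32..40  src  (8B, 8-aligned)
40..124  length  (84B, 4-aligned)
124..128  -- tail padding (4B)
sizeof = 128, alignof = 8
120 − 128 = -8

-8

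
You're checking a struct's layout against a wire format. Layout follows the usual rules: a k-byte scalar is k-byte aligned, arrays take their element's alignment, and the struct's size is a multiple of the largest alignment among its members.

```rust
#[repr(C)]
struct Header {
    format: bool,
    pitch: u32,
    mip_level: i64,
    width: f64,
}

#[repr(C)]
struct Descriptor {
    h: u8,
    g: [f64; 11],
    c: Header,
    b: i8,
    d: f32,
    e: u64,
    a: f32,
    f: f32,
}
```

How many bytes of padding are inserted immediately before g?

Header: 0..1  format  (1B, 1-aligned); 1..4  -- padding (3B); 4..8  pitch  (4B, 4-aligned); 8..16  mip_level  (8B, 8-aligned); 16..24  width  (8B, 8-aligned); sizeof = 24, alignof = 8
0..1  h  (1B, 1-aligned)
1..8  -- padding (7B)
8..96  g  (88B, 8-aligned)

7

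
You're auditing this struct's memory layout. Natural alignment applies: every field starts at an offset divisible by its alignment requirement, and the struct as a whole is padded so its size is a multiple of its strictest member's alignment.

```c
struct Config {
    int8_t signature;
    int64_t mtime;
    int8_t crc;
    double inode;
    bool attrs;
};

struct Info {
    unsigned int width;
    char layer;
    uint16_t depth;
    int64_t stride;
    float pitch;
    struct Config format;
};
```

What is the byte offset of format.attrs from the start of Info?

Config: signature at 0 (size 1, align 1) → ends 1; pad 7 to align 8 for mtime; mtime at 8 (size 8, align 8) → ends 16; crc at 16 (size 1, align 1) → ends 17; pad 7 to align 8 for inode; inode at 24 (size 8, align 8) → ends 32; attrs at 32 (size 1, align 1) → ends 33; tail pad 7 to reach multiple of 8; total 40 bytes, alignment 8
width at 0 (size 4, align 4) → ends 4
layer at 4 (size 1, align 1) → ends 5
pad 1 to align 2 for depth
depth at 6 (size 2, align 2) → ends 8
stride at 8 (size 8, align 8) → ends 16
pitch at 16 (size 4, align 4) → ends 20
pad 4 to align 8 for format
format at 24 (size 40, align 8) → ends 64
within Config: attrs at 32
24 + 32 = 56

56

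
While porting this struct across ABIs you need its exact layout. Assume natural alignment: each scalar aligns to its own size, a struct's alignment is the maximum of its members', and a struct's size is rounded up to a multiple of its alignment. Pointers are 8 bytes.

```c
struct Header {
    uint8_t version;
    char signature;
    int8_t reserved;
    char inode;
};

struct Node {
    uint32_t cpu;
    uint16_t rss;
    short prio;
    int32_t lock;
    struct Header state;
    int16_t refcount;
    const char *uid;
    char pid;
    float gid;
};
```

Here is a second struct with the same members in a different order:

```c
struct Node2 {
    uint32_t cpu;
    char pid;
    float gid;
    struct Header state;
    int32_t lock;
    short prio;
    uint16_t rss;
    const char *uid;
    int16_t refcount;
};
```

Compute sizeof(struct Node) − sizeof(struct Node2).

0

Header: version at 0 (size 1, align 1) → ends 1; signature at 1 (size 1, align 1) → ends 2; reserved at 2 (size 1, align 1) → ends 3; inode at 3 (size 1, align 1) → ends 4; total 4 bytes, alignment 1
cpu at 0 (size 4, align 4) → ends 4
rss at 4 (size 2, align 2) → ends 6
prio at 6 (size 2, align 2) → ends 8
lock at 8 (size 4, align 4) → ends 12
state at 12 (size 4, align 1) → ends 16
refcount at 16 (size 2, align 2) → ends 18
pad 6 to align 8 for uid
uid at 24 (size 8, align 8) → ends 32
pid at 32 (size 1, align 1) → ends 33
pad 3 to align 4 for gid
gid at 36 (size 4, align 4) → ends 40
total 40 bytes, alignment 8
— Node2 —
cpu at 0 (size 4, align 4) → ends 4
pid at 4 (size 1, align 1) → ends 5
pad 3 to align 4 for gid
gid at 8 (size 4, align 4) → ends 12
state at 12 (size 4, align 1) → ends 16
lock at 16 (size 4, align 4) → ends 20
prio at 20 (size 2, align 2) → ends 22
rss at 22 (size 2, align 2) → ends 24
uid at 24 (size 8, align 8) → ends 32
refcount at 32 (size 2, align 2) → ends 34
tail pad 6 to reach multiple of 8
total 40 bytes, alignment 8
40 − 40 = 0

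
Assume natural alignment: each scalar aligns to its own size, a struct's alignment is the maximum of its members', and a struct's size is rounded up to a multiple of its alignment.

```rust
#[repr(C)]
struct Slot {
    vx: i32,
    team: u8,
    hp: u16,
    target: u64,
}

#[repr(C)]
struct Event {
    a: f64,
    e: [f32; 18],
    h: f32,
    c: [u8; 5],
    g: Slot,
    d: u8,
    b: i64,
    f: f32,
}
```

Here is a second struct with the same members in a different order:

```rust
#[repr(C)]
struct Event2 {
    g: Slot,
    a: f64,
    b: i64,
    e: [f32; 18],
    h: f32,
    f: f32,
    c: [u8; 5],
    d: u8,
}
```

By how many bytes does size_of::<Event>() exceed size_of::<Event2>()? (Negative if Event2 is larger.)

16

Slot: 0..4  vx  (4B, 4-aligned); 4..5  team  (1B, 1-aligned); 5..6  -- padding (1B); 6..8  hp  (2B, 2-aligned); 8..16  target  (8B, 8-aligned); sizeof = 16, alignof = 8
0..8  a  (8B, 8-aligned)
8..80  e  (72B, 4-aligned)
80..84  h  (4B, 4-aligned)
84..89  c  (5B, 1-aligned)
89..96  -- padding (7B)
96..112  g  (16B, 8-aligned)
112..113  d  (1B, 1-aligned)
113..120  -- padding (7B)
120..128  b  (8B, 8-aligned)
128..132  f  (4B, 4-aligned)
132..136  -- tail padding (4B)
sizeof = 136, alignof = 8
— Event2 —
0..16  g  (16B, 8-aligned)
16..24  a  (8B, 8-aligned)
24..32  b  (8B, 8-aligned)
32..104  e  (72B, 4-aligned)
104..108  h  (4B, 4-aligned)
108..112  f  (4B, 4-aligned)
112..117  c  (5B, 1-aligned)
117..118  d  (1B, 1-aligned)
118..120  -- tail padding (2B)
sizeof = 120, alignof = 8
136 − 120 = 16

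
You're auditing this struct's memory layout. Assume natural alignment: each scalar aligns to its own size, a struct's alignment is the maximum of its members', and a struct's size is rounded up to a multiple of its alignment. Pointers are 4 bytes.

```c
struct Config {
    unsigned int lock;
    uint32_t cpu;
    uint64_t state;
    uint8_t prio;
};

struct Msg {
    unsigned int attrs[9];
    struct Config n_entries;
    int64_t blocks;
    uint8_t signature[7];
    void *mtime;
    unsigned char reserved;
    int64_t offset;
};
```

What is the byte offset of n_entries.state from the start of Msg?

Config: @0: lock [4B, align 4] → 4; @4: cpu [4B, align 4] → 8; @8: state [8B, align 8] → 16; @16: prio [1B, align 1] → 17; +7 tail pad (align 8); size 24, align 8
@0: attrs [36B, align 4] → 36
+4 pad (align 8)
@40: n_entries [24B, align 8] → 64
within Config: state at 8
40 + 8 = 48

48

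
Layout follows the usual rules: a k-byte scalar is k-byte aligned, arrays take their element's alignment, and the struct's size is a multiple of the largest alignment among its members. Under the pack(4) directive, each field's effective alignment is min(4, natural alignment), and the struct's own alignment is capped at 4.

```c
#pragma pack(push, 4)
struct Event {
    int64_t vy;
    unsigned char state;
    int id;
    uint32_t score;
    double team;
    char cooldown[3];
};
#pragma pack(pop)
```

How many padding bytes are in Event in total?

@0: vy [8B, align 4] → 8
@8: state [1B, align 1] → 9
+3 pad (align 4)
@12: id [4B, align 4] → 16
@16: score [4B, align 4] → 20
@20: team [8B, align 4] → 28
@28: cooldown [3B, align 1] → 31
+1 tail pad (align 4)
size 32, align 4
data bytes 28, size 32 → padding 4

4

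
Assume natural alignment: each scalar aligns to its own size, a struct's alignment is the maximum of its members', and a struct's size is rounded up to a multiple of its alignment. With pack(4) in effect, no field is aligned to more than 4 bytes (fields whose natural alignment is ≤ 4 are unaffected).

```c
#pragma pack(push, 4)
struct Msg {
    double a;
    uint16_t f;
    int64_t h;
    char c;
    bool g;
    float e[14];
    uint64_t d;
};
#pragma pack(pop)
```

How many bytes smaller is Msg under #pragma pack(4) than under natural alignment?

8

natural layout:
  0..8  a  (8B, 8-aligned)
  8..10  f  (2B, 2-aligned)
  10..16  -- padding (6B)
  16..24  h  (8B, 8-aligned)
  24..25  c  (1B, 1-aligned)
  25..26  g  (1B, 1-aligned)
  26..28  -- padding (2B)
  28..84  e  (56B, 4-aligned)
  84..88  -- padding (4B)
  88..96  d  (8B, 8-aligned)
  sizeof = 96, alignof = 8
packed(4) layout:
  0..8  a  (8B, 4-aligned)
  8..10  f  (2B, 2-aligned)
  10..12  -- padding (2B)
  12..20  h  (8B, 4-aligned)
  20..21  c  (1B, 1-aligned)
  21..22  g  (1B, 1-aligned)
  22..24  -- padding (2B)
  24..80  e  (56B, 4-aligned)
  80..88  d  (8B, 4-aligned)
  sizeof = 88, alignof = 4
96 − 88 = 8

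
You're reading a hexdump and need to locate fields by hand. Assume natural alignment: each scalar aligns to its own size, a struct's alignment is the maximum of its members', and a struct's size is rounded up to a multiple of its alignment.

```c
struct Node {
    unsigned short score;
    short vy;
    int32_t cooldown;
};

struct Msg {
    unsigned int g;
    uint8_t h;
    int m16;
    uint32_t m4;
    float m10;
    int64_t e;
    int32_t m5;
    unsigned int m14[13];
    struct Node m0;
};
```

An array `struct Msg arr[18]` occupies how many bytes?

Node: score at 0 (size 2, align 2) → ends 2; vy at 2 (size 2, align 2) → ends 4; cooldown at 4 (size 4, align 4) → ends 8; total 8 bytes, alignment 4
g at 0 (size 4, align 4) → ends 4
h at 4 (size 1, align 1) → ends 5
pad 3 to align 4 for m16
m16 at 8 (size 4, align 4) → ends 12
m4 at 12 (size 4, align 4) → ends 16
m10 at 16 (size 4, align 4) → ends 20
pad 4 to align 8 for e
e at 24 (size 8, align 8) → ends 32
m5 at 32 (size 4, align 4) → ends 36
m14 at 36 (size 52, align 4) → ends 88
m0 at 88 (size 8, align 4) → ends 96
total 96 bytes, alignment 8
array of 18: 18 × 96 = 1728

1728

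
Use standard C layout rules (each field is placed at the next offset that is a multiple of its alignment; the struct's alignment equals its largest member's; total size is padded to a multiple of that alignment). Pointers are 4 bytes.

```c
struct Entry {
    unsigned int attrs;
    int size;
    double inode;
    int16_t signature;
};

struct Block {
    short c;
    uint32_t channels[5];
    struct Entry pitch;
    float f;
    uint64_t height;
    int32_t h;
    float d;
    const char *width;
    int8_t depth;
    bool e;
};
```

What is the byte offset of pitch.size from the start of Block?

Entry: @0: attrs [4B, align 4] → 4; @4: size [4B, align 4] → 8; @8: inode [8B, align 8] → 16; @16: signature [2B, align 2] → 18; +6 tail pad (align 8); size 24, align 8
@0: c [2B, align 2] → 2
+2 pad (align 4)
@4: channels [20B, align 4] → 24
@24: pitch [24B, align 8] → 48
within Entry: size at 4
24 + 4 = 28

28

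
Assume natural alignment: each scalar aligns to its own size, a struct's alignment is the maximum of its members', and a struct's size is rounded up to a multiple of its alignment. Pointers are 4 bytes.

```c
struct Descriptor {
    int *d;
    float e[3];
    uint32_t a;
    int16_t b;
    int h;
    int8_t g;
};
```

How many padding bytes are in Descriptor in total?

@0: d [4B, align 4] → 4
@4: e [12B, align 4] → 16
@16: a [4B, align 4] → 20
@20: b [2B, align 2] → 22
+2 pad (align 4)
@24: h [4B, align 4] → 28
@28: g [1B, align 1] → 29
+3 tail pad (align 4)
size 32, align 4
data bytes 27, size 32 → padding 5

5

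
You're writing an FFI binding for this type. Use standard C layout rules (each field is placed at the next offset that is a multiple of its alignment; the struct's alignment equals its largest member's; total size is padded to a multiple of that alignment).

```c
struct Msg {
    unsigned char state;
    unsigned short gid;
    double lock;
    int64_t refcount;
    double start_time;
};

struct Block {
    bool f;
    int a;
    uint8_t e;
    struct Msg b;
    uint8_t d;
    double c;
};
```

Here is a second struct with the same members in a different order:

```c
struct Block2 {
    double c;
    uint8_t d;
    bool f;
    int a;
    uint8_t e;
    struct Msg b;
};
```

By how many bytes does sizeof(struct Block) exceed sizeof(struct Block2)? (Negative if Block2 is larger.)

Msg: state at 0 (size 1, align 1) → ends 1; pad 1 to align 2 for gid; gid at 2 (size 2, align 2) → ends 4; pad 4 to align 8 for lock; lock at 8 (size 8, align 8) → ends 16; refcount at 16 (size 8, align 8) → ends 24; start_time at 24 (size 8, align 8) → ends 32; total 32 bytes, alignment 8
f at 0 (size 1, align 1) → ends 1
pad 3 to align 4 for a
a at 4 (size 4, align 4) → ends 8
e at 8 (size 1, align 1) → ends 9
pad 7 to align 8 for b
b at 16 (size 32, align 8) → ends 48
d at 48 (size 1, align 1) → ends 49
pad 7 to align 8 for c
c at 56 (size 8, align 8) → ends 64
total 64 bytes, alignment 8
— Block2 —
c at 0 (size 8, align 8) → ends 8
d at 8 (size 1, align 1) → ends 9
f at 9 (size 1, align 1) → ends 10
pad 2 to align 4 for a
a at 12 (size 4, align 4) → ends 16
e at 16 (size 1, align 1) → ends 17
pad 7 to align 8 for b
b at 24 (size 32, align 8) → ends 56
total 56 bytes, alignment 8
64 − 56 = 8

8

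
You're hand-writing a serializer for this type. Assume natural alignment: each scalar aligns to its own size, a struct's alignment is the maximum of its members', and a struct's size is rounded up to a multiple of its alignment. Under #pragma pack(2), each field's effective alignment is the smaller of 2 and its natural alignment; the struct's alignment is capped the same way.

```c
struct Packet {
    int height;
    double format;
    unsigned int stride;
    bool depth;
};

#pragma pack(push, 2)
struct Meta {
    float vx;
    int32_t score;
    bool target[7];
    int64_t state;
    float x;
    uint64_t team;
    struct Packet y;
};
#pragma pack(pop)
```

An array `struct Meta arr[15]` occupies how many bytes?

900

Packet: @0: height [4B, align 4] → 4; +4 pad (align 8); @8: format [8B, align 8] → 16; @16: stride [4B, align 4] → 20; @20: depth [1B, align 1] → 21; +3 tail pad (align 8); size 24, align 8
@0: vx [4B, align 2] → 4
@4: score [4B, align 2] → 8
@8: target [7B, align 1] → 15
+1 pad (align 2)
@16: state [8B, align 2] → 24
@24: x [4B, align 2] → 28
@28: team [8B, align 2] → 36
@36: y [24B, align 2] → 60
size 60, align 2
array of 15: 15 × 60 = 900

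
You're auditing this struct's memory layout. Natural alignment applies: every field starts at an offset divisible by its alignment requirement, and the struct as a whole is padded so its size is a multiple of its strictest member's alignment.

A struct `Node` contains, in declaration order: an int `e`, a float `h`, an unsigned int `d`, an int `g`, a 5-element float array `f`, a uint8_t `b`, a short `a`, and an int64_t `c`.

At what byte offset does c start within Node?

40

@0: e [4B, align 4] → 4
@4: h [4B, align 4] → 8
@8: d [4B, align 4] → 12
@12: g [4B, align 4] → 16
@16: f [20B, align 4] → 36
@36: b [1B, align 1] → 37
+1 pad (align 2)
@38: a [2B, align 2] → 40
@40: c [8B, align 8] → 48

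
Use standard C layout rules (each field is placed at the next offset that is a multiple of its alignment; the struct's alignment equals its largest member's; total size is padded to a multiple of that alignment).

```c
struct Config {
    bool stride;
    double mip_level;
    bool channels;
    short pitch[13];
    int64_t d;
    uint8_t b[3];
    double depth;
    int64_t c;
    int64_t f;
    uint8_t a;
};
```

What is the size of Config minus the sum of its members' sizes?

24

0..1  stride  (1B, 1-aligned)
1..8  -- padding (7B)
8..16  mip_level  (8B, 8-aligned)
16..17  channels  (1B, 1-aligned)
17..18  -- padding (1B)
18..44  pitch  (26B, 2-aligned)
44..48  -- padding (4B)
48..56  d  (8B, 8-aligned)
56..59  b  (3B, 1-aligned)
59..64  -- padding (5B)
64..72  depth  (8B, 8-aligned)
72..80  c  (8B, 8-aligned)
80..88  f  (8B, 8-aligned)
88..89  a  (1B, 1-aligned)
89..96  -- tail padding (7B)
sizeof = 96, alignof = 8
data bytes 72, size 96 → padding 24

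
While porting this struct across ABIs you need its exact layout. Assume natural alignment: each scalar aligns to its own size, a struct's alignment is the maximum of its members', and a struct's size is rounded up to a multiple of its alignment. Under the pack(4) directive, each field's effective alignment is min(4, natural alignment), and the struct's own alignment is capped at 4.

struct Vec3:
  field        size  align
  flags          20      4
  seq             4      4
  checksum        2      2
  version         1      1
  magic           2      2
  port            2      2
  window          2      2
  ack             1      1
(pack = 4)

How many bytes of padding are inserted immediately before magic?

@0: flags [20B, align 4] → 20
@20: seq [4B, align 4] → 24
@24: checksum [2B, align 2] → 26
@26: version [1B, align 1] → 27
+1 pad (align 2)
@28: magic [2B, align 2] → 30

1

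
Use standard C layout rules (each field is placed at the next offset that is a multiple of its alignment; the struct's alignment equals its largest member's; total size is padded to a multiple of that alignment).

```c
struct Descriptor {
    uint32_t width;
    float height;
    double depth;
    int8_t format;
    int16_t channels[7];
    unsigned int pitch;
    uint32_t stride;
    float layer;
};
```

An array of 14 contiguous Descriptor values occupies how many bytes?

width at 0 (size 4, align 4) → ends 4
height at 4 (size 4, align 4) → ends 8
depth at 8 (size 8, align 8) → ends 16
format at 16 (size 1, align 1) → ends 17
pad 1 to align 2 for channels
channels at 18 (size 14, align 2) → ends 32
pitch at 32 (size 4, align 4) → ends 36
stride at 36 (size 4, align 4) → ends 40
layer at 40 (size 4, align 4) → ends 44
tail pad 4 to reach multiple of 8
total 48 bytes, alignment 8
array of 14: 14 × 48 = 672

672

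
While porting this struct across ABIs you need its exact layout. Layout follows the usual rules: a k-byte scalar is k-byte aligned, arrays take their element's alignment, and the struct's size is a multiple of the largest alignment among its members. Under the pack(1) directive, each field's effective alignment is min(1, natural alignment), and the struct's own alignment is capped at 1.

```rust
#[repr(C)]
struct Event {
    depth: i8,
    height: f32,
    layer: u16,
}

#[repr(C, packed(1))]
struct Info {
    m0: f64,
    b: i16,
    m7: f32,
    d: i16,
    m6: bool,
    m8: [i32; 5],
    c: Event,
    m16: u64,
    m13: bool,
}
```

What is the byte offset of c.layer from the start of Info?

45

Event: depth at 0 (size 1, align 1) → ends 1; pad 3 to align 4 for height; height at 4 (size 4, align 4) → ends 8; layer at 8 (size 2, align 2) → ends 10; tail pad 2 to reach multiple of 4; total 12 bytes, alignment 4
m0 at 0 (size 8, align 1) → ends 8
b at 8 (size 2, align 1) → ends 10
m7 at 10 (size 4, align 1) → ends 14
d at 14 (size 2, align 1) → ends 16
m6 at 16 (size 1, align 1) → ends 17
m8 at 17 (size 20, align 1) → ends 37
c at 37 (size 12, align 1) → ends 49
within Event: layer at 8
37 + 8 = 45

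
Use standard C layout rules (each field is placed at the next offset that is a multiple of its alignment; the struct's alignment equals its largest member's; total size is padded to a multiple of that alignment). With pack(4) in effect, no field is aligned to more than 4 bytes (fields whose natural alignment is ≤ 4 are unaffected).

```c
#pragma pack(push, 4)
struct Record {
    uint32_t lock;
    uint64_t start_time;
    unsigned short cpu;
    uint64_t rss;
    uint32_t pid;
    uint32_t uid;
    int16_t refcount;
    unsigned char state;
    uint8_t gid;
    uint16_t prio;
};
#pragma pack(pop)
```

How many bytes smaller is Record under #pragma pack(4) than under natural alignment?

natural layout:
  @0: lock [4B, align 4] → 4
  +4 pad (align 8)
  @8: start_time [8B, align 8] → 16
  @16: cpu [2B, align 2] → 18
  +6 pad (align 8)
  @24: rss [8B, align 8] → 32
  @32: pid [4B, align 4] → 36
  @36: uid [4B, align 4] → 40
  @40: refcount [2B, align 2] → 42
  @42: state [1B, align 1] → 43
  @43: gid [1B, align 1] → 44
  @44: prio [2B, align 2] → 46
  +2 tail pad (align 8)
  size 48, align 8
packed(4) layout:
  @0: lock [4B, align 4] → 4
  @4: start_time [8B, align 4] → 12
  @12: cpu [2B, align 2] → 14
  +2 pad (align 4)
  @16: rss [8B, align 4] → 24
  @24: pid [4B, align 4] → 28
  @28: uid [4B, align 4] → 32
  @32: refcount [2B, align 2] → 34
  @34: state [1B, align 1] → 35
  @35: gid [1B, align 1] → 36
  @36: prio [2B, align 2] → 38
  +2 tail pad (align 4)
  size 40, align 4
48 − 40 = 8

8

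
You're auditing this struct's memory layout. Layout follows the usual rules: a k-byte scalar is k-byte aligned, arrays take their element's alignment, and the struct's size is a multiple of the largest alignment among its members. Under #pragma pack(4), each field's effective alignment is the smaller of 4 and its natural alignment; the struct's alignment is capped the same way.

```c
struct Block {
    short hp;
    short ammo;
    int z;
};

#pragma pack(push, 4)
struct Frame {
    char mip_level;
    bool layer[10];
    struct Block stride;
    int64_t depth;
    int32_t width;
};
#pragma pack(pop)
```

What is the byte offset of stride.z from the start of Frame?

16

Block: @0: hp [2B, align 2] → 2; @2: ammo [2B, align 2] → 4; @4: z [4B, align 4] → 8; size 8, align 4
@0: mip_level [1B, align 1] → 1
@1: layer [10B, align 1] → 11
+1 pad (align 4)
@12: stride [8B, align 4] → 20
within Block: z at 4
12 + 4 = 16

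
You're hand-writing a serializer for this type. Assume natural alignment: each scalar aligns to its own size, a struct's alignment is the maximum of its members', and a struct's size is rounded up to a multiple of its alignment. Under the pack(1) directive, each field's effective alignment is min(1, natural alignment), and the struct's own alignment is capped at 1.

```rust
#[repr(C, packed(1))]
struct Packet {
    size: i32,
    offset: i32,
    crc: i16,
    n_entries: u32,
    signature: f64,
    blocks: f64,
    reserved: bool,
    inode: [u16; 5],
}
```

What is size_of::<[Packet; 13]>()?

533

@0: size [4B, align 1] → 4
@4: offset [4B, align 1] → 8
@8: crc [2B, align 1] → 10
@10: n_entries [4B, align 1] → 14
@14: signature [8B, align 1] → 22
@22: blocks [8B, align 1] → 30
@30: reserved [1B, align 1] → 31
@31: inode [10B, align 1] → 41
size 41, align 1
array of 13: 13 × 41 = 533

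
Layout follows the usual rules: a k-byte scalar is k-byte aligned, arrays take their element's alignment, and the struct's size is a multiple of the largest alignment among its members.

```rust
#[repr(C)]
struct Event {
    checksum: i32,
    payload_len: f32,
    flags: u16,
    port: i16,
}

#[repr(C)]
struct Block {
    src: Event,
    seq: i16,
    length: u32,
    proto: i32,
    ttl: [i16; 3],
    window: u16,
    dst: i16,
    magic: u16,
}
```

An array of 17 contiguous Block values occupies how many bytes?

612

Event: checksum at 0 (size 4, align 4) → ends 4; payload_len at 4 (size 4, align 4) → ends 8; flags at 8 (size 2, align 2) → ends 10; port at 10 (size 2, align 2) → ends 12; total 12 bytes, alignment 4
src at 0 (size 12, align 4) → ends 12
seq at 12 (size 2, align 2) → ends 14
pad 2 to align 4 for length
length at 16 (size 4, align 4) → ends 20
proto at 20 (size 4, align 4) → ends 24
ttl at 24 (size 6, align 2) → ends 30
window at 30 (size 2, align 2) → ends 32
dst at 32 (size 2, align 2) → ends 34
magic at 34 (size 2, align 2) → ends 36
total 36 bytes, alignment 4
array of 17: 17 × 36 = 612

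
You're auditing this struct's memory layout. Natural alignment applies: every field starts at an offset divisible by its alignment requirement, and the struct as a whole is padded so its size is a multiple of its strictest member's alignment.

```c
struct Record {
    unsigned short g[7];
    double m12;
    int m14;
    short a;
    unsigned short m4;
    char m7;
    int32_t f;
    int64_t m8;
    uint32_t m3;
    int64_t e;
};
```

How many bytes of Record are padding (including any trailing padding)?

0..14  g  (14B, 2-aligned)
14..16  -- padding (2B)
16..24  m12  (8B, 8-aligned)
24..28  m14  (4B, 4-aligned)
28..30  a  (2B, 2-aligned)
30..32  m4  (2B, 2-aligned)
32..33  m7  (1B, 1-aligned)
33..36  -- padding (3B)
36..40  f  (4B, 4-aligned)
40..48  m8  (8B, 8-aligned)
48..52  m3  (4B, 4-aligned)
52..56  -- padding (4B)
56..64  e  (8B, 8-aligned)
sizeof = 64, alignof = 8
data bytes 55, size 64 → padding 9

9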